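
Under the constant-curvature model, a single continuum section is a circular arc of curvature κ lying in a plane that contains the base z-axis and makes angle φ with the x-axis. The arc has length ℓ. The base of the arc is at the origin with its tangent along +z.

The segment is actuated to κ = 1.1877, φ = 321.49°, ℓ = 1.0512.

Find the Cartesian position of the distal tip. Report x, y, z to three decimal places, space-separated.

θ = κ·ℓ = 1.1877 × 1.0512 = 1.24851 rad
ρ = (1 − cos θ)/κ = (1 − 0.31674)/1.1877 = 0.57528
z = sin θ / κ = 0.94851/1.1877 = 0.79861
x = ρ cos φ = 0.57528 × cos(321.49°) = 0.45016
y = ρ sin φ = 0.57528 × sin(321.49°) = -0.35820

0.450 -0.358 0.799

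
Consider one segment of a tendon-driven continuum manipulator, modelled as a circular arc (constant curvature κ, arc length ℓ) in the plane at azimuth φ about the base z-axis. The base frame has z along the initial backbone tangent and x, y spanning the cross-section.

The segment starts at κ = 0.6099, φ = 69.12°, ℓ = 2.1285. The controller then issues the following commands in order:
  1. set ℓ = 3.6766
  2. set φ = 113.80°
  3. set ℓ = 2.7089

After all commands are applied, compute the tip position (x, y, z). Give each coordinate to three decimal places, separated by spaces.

initial: κ=0.6099, φ=69.12°, ℓ=2.1285
cmd 1: set ℓ=3.6766 → (κ,φ,ℓ)=(0.6099,69.12°,3.6766) → tip=(0.9480,2.4851,1.2836)
cmd 2: set φ=113.80° → (κ,φ,ℓ)=(0.6099,113.80°,3.6766) → tip=(-1.0733,2.4336,1.2836)
cmd 3: set ℓ=2.7089 → (κ,φ,ℓ)=(0.6099,113.80°,2.7089) → tip=(-0.7154,1.6221,1.6342)

-0.715 1.622 1.634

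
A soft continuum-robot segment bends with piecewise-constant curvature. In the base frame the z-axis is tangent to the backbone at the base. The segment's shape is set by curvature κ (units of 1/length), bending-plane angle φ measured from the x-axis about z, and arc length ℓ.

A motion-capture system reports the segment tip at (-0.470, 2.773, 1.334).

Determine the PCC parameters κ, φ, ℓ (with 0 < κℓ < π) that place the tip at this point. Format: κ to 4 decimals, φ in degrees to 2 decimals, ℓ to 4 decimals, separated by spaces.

ρ = √(x²+y²) = √(-0.470² + 2.773²) = 2.81255
φ = atan2(y, x) mod 360° = atan2(2.773, -0.470) = 99.6197°
|p|² = ρ² + z² = 2.81255² + 1.334² = 9.68999
κ = 2ρ / |p|² = 2×2.81255 / 9.68999 = 0.58051
θ = 2·atan2(ρ, z) = 2·atan2(2.81255, 1.334) = 2.25583 rad
ℓ = θ/κ = 2.25583/0.58051 = 3.88598

0.5805 99.62 3.8860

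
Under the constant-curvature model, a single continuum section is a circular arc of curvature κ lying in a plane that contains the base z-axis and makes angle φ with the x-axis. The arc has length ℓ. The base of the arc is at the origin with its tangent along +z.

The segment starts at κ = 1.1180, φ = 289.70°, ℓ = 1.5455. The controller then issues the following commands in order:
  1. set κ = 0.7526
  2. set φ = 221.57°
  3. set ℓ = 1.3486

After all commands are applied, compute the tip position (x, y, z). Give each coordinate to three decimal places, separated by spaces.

-0.470 -0.416 1.129

initial: κ=1.1180, φ=289.70°, ℓ=1.5455
cmd 1: set κ=0.7526 → (κ,φ,ℓ)=(0.7526,289.70°,1.5455) → tip=(0.2703,-0.7550,1.2198)
cmd 2: set φ=221.57° → (κ,φ,ℓ)=(0.7526,221.57°,1.5455) → tip=(-0.6000,-0.5321,1.2198)
cmd 3: set ℓ=1.3486 → (κ,φ,ℓ)=(0.7526,221.57°,1.3486) → tip=(-0.4695,-0.4164,1.1287)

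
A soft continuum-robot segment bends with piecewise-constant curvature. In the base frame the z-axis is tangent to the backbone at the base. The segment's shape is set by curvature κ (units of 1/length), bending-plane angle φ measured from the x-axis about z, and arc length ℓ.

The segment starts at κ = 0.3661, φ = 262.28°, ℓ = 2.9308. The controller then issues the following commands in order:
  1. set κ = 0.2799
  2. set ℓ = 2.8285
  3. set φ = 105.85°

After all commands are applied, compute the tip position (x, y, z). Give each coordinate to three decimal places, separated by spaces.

initial: κ=0.3661, φ=262.28°, ℓ=2.9308
cmd 1: set κ=0.2799 → (κ,φ,ℓ)=(0.2799,262.28°,2.9308) → tip=(-0.1526,-1.1259,2.6130)
cmd 2: set ℓ=2.8285 → (κ,φ,ℓ)=(0.2799,262.28°,2.8285) → tip=(-0.1427,-1.0528,2.5421)
cmd 3: set φ=105.85° → (κ,φ,ℓ)=(0.2799,105.85°,2.8285) → tip=(-0.2902,1.0220,2.5421)

-0.290 1.022 2.542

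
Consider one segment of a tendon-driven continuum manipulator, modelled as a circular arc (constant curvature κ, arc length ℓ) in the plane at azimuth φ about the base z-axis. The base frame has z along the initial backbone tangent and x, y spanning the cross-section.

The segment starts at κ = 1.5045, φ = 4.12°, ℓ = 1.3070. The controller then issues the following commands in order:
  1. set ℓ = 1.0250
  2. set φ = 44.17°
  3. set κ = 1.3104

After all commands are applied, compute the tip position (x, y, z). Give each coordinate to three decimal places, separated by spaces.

initial: κ=1.5045, φ=4.12°, ℓ=1.3070
cmd 1: set ℓ=1.0250 → (κ,φ,ℓ)=(1.5045,4.12°,1.0250) → tip=(0.6439,0.0464,0.6644)
cmd 2: set φ=44.17° → (κ,φ,ℓ)=(1.5045,44.17°,1.0250) → tip=(0.4631,0.4499,0.6644)
cmd 3: set κ=1.3104 → (κ,φ,ℓ)=(1.3104,44.17°,1.0250) → tip=(0.4238,0.4117,0.7434)

0.424 0.412 0.743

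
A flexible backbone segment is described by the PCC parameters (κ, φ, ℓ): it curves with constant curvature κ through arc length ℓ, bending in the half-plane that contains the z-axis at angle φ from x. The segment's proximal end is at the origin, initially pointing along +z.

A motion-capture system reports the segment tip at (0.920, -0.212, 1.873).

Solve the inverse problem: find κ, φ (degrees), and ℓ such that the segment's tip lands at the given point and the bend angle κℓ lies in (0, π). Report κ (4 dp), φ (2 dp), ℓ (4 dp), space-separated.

ρ = √(x²+y²) = √(0.920² + -0.212²) = 0.94411
φ = atan2(y, x) mod 360° = atan2(-0.212, 0.920) = 347.0236°
|p|² = ρ² + z² = 0.94411² + 1.873² = 4.39947
κ = 2ρ / |p|² = 2×0.94411 / 4.39947 = 0.42919
θ = 2·atan2(ρ, z) = 2·atan2(0.94411, 1.873) = 0.93379 rad
ℓ = θ/κ = 0.93379/0.42919 = 2.17568

0.4292 347.02 2.1757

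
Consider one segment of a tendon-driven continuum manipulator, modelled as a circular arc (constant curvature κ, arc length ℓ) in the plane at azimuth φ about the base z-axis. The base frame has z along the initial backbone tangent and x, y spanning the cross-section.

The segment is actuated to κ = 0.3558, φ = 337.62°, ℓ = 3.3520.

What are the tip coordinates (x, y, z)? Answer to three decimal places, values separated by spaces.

θ = κ·ℓ = 0.3558 × 3.3520 = 1.19264 rad
ρ = (1 − cos θ)/κ = (1 − 0.36921)/0.3558 = 1.77289
z = sin θ / κ = 0.92935/0.3558 = 2.61199
x = ρ cos φ = 1.77289 × cos(337.62°) = 1.63935
y = ρ sin φ = 1.77289 × sin(337.62°) = -0.67502

1.639 -0.675 2.612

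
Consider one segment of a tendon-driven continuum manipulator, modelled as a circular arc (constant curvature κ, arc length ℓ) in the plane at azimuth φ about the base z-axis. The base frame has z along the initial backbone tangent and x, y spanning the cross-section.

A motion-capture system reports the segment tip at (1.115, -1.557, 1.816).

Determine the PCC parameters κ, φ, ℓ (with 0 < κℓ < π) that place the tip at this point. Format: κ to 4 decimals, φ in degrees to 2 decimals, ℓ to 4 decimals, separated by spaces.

0.5499 305.61 2.9531

ρ = √(x²+y²) = √(1.115² + -1.557²) = 1.91507
φ = atan2(y, x) mod 360° = atan2(-1.557, 1.115) = 305.6072°
|p|² = ρ² + z² = 1.91507² + 1.816² = 6.96533
κ = 2ρ / |p|² = 2×1.91507 / 6.96533 = 0.54988
θ = 2·atan2(ρ, z) = 2·atan2(1.91507, 1.816) = 1.62389 rad
ℓ = θ/κ = 1.62389/0.54988 = 2.95314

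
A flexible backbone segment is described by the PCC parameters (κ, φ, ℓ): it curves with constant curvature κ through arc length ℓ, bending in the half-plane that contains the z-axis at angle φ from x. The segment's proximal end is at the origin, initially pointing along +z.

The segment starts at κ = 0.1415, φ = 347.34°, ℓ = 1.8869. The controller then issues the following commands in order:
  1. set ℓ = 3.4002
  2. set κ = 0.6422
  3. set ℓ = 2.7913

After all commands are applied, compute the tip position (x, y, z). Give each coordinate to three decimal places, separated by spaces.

initial: κ=0.1415, φ=347.34°, ℓ=1.8869
cmd 1: set ℓ=3.4002 → (κ,φ,ℓ)=(0.1415,347.34°,3.4002) → tip=(0.7828,-0.1758,3.2705)
cmd 2: set κ=0.6422 → (κ,φ,ℓ)=(0.6422,347.34°,3.4002) → tip=(2.3931,-0.5376,1.2738)
cmd 3: set ℓ=2.7913 → (κ,φ,ℓ)=(0.6422,347.34°,2.7913) → tip=(1.8535,-0.4163,1.5190)

1.853 -0.416 1.519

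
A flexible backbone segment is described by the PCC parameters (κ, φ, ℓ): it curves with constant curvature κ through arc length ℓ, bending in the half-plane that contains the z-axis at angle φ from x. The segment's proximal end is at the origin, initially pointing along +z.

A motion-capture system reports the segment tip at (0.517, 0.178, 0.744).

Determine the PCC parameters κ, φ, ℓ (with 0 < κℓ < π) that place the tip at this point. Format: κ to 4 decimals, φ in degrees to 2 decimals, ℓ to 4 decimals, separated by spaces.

ρ = √(x²+y²) = √(0.517² + 0.178²) = 0.54678
φ = atan2(y, x) mod 360° = atan2(0.178, 0.517) = 18.9983°
|p|² = ρ² + z² = 0.54678² + 0.744² = 0.85251
κ = 2ρ / |p|² = 2×0.54678 / 0.85251 = 1.28276
θ = 2·atan2(ρ, z) = 2·atan2(0.54678, 0.744) = 1.26757 rad
ℓ = θ/κ = 1.26757/1.28276 = 0.98815

1.2828 19.00 0.9882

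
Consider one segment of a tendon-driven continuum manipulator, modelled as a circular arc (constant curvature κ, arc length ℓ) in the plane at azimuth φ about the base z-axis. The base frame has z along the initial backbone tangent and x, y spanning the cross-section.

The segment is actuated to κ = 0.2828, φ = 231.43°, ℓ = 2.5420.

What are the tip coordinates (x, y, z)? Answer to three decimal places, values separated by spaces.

-0.546 -0.684 2.329

θ = κ·ℓ = 0.2828 × 2.5420 = 0.71888 rad
ρ = (1 − cos θ)/κ = (1 − 0.75255)/0.2828 = 0.87502
z = sin θ / κ = 0.65854/0.2828 = 2.32864
x = ρ cos φ = 0.87502 × cos(231.43°) = -0.54555
y = ρ sin φ = 0.87502 × sin(231.43°) = -0.68413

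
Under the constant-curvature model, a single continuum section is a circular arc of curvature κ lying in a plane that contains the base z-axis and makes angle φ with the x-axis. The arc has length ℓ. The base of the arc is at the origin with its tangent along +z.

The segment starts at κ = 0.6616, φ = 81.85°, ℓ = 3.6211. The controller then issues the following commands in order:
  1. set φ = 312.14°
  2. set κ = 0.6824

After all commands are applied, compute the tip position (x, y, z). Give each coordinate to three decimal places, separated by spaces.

initial: κ=0.6616, φ=81.85°, ℓ=3.6211
cmd 1: set φ=312.14° → (κ,φ,ℓ)=(0.6616,312.14°,3.6211) → tip=(1.7590,-1.9440,1.0257)
cmd 2: set κ=0.6824 → (κ,φ,ℓ)=(0.6824,312.14°,3.6211) → tip=(1.7535,-1.9380,0.9106)

1.754 -1.938 0.911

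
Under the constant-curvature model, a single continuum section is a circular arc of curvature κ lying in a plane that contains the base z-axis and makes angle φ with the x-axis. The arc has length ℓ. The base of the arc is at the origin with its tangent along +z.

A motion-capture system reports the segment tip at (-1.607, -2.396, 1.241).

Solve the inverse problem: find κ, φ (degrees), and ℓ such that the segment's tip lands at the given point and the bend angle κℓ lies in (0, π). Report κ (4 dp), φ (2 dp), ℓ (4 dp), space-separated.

ρ = √(x²+y²) = √(-1.607² + -2.396²) = 2.88501
φ = atan2(y, x) mod 360° = atan2(-2.396, -1.607) = 236.1502°
|p|² = ρ² + z² = 2.88501² + 1.241² = 9.86335
κ = 2ρ / |p|² = 2×2.88501 / 9.86335 = 0.58500
θ = 2·atan2(ρ, z) = 2·atan2(2.88501, 1.241) = 2.32914 rad
ℓ = θ/κ = 2.32914/0.58500 = 3.98146

0.5850 236.15 3.9815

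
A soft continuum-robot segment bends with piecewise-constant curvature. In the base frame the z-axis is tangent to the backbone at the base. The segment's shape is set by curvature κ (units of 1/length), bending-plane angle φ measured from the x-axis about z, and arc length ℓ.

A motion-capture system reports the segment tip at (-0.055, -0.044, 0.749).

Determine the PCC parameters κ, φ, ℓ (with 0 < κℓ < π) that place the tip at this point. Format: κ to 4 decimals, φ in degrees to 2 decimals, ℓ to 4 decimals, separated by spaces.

0.2489 218.66 0.7534

ρ = √(x²+y²) = √(-0.055² + -0.044²) = 0.07043
φ = atan2(y, x) mod 360° = atan2(-0.044, -0.055) = 218.6598°
|p|² = ρ² + z² = 0.07043² + 0.749² = 0.56596
κ = 2ρ / |p|² = 2×0.07043 / 0.56596 = 0.24890
θ = 2·atan2(ρ, z) = 2·atan2(0.07043, 0.749) = 0.18752 rad
ℓ = θ/κ = 0.18752/0.24890 = 0.75341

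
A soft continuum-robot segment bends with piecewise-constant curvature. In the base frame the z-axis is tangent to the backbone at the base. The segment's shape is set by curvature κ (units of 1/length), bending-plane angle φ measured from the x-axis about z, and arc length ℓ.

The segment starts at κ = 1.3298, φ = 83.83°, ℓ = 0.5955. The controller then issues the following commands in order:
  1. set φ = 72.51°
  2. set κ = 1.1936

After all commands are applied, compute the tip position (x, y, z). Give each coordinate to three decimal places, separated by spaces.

initial: κ=1.3298, φ=83.83°, ℓ=0.5955
cmd 1: set φ=72.51° → (κ,φ,ℓ)=(1.3298,72.51°,0.5955) → tip=(0.0672,0.2134,0.5352)
cmd 2: set κ=1.1936 → (κ,φ,ℓ)=(1.1936,72.51°,0.5955) → tip=(0.0610,0.1935,0.5466)

0.061 0.193 0.547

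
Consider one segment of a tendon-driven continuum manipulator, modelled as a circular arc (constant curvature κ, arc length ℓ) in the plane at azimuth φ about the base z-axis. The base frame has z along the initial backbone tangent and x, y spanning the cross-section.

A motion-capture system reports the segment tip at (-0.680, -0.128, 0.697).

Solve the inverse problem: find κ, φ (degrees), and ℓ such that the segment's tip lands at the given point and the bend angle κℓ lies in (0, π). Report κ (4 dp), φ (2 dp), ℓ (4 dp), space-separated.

ρ = √(x²+y²) = √(-0.680² + -0.128²) = 0.69194
φ = atan2(y, x) mod 360° = atan2(-0.128, -0.680) = 190.6603°
|p|² = ρ² + z² = 0.69194² + 0.697² = 0.96459
κ = 2ρ / |p|² = 2×0.69194 / 0.96459 = 1.43468
θ = 2·atan2(ρ, z) = 2·atan2(0.69194, 0.697) = 1.56351 rad
ℓ = θ/κ = 1.56351/1.43468 = 1.08980

1.4347 190.66 1.0898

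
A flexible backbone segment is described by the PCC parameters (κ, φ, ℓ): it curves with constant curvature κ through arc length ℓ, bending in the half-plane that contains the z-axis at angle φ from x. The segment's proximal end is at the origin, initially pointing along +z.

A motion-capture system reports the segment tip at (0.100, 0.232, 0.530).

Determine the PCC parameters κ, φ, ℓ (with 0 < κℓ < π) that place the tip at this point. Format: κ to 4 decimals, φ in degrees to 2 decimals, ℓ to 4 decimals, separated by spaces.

ρ = √(x²+y²) = √(0.100² + 0.232²) = 0.25263
φ = atan2(y, x) mod 360° = atan2(0.232, 0.100) = 66.6823°
|p|² = ρ² + z² = 0.25263² + 0.530² = 0.34472
κ = 2ρ / |p|² = 2×0.25263 / 0.34472 = 1.46572
θ = 2·atan2(ρ, z) = 2·atan2(0.25263, 0.530) = 0.88962 rad
ℓ = θ/κ = 0.88962/1.46572 = 0.60695

1.4657 66.68 0.6069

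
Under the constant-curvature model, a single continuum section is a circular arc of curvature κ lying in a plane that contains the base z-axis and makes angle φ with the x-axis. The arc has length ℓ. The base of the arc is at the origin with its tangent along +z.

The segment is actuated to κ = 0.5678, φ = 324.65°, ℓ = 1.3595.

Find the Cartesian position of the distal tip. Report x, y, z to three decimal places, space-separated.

0.407 -0.289 1.228

θ = κ·ℓ = 0.5678 × 1.3595 = 0.77192 rad
ρ = (1 − cos θ)/κ = (1 − 0.71657)/0.5678 = 0.49917
z = sin θ / κ = 0.69752/0.5678 = 1.22845
x = ρ cos φ = 0.49917 × cos(324.65°) = 0.40714
y = ρ sin φ = 0.49917 × sin(324.65°) = -0.28881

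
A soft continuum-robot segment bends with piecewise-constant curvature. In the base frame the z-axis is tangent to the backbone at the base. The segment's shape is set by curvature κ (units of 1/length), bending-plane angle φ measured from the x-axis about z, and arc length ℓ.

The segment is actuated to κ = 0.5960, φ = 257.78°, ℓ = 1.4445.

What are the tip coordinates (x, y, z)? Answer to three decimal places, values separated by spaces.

θ = κ·ℓ = 0.5960 × 1.4445 = 0.86092 rad
ρ = (1 − cos θ)/κ = (1 − 0.65174)/0.5960 = 0.58433
z = sin θ / κ = 0.75844/0.5960 = 1.27256
x = ρ cos φ = 0.58433 × cos(257.78°) = -0.12368
y = ρ sin φ = 0.58433 × sin(257.78°) = -0.57109

-0.124 -0.571 1.273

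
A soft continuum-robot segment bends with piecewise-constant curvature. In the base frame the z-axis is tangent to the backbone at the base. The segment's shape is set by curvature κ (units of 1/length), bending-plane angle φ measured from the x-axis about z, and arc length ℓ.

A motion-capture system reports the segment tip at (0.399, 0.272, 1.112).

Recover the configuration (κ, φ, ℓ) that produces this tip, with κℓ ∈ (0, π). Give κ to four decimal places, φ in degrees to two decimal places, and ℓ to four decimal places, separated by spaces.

ρ = √(x²+y²) = √(0.399² + 0.272²) = 0.48289
φ = atan2(y, x) mod 360° = atan2(0.272, 0.399) = 34.2824°
|p|² = ρ² + z² = 0.48289² + 1.112² = 1.46973
κ = 2ρ / |p|² = 2×0.48289 / 1.46973 = 0.65712
θ = 2·atan2(ρ, z) = 2·atan2(0.48289, 1.112) = 0.81937 rad
ℓ = θ/κ = 0.81937/0.65712 = 1.24691

0.6571 34.28 1.2469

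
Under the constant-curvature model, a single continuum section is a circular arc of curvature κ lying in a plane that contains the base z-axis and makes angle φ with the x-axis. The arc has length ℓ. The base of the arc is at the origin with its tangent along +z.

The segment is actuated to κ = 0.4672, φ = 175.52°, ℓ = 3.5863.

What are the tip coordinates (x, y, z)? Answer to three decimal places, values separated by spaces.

-2.357 0.185 2.129

θ = κ·ℓ = 0.4672 × 3.5863 = 1.67552 rad
ρ = (1 − cos θ)/κ = (1 − -0.10453)/0.4672 = 2.36415
z = sin θ / κ = 0.99452/0.4672 = 2.12868
x = ρ cos φ = 2.36415 × cos(175.52°) = -2.35693
y = ρ sin φ = 2.36415 × sin(175.52°) = 0.18467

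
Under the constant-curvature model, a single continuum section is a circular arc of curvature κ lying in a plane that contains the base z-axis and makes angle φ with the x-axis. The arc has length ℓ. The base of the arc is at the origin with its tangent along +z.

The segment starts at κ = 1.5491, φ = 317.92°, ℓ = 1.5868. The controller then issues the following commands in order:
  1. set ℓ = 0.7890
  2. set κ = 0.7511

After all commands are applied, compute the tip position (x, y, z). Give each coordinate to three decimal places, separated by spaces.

0.169 -0.152 0.744

initial: κ=1.5491, φ=317.92°, ℓ=1.5868
cmd 1: set ℓ=0.7890 → (κ,φ,ℓ)=(1.5491,317.92°,0.7890) → tip=(0.3155,-0.2849,0.6067)
cmd 2: set κ=0.7511 → (κ,φ,ℓ)=(0.7511,317.92°,0.7890) → tip=(0.1685,-0.1521,0.7436)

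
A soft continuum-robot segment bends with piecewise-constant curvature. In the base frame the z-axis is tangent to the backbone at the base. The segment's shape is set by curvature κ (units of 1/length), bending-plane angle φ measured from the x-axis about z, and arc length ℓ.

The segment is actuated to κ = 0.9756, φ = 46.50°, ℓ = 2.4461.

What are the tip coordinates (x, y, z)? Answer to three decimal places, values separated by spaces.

θ = κ·ℓ = 0.9756 × 2.4461 = 2.38642 rad
ρ = (1 − cos θ)/κ = (1 − -0.72815)/0.9756 = 1.77137
z = sin θ / κ = 0.68542/0.9756 = 0.70256
x = ρ cos φ = 1.77137 × cos(46.50°) = 1.21933
y = ρ sin φ = 1.77137 × sin(46.50°) = 1.28491

1.219 1.285 0.703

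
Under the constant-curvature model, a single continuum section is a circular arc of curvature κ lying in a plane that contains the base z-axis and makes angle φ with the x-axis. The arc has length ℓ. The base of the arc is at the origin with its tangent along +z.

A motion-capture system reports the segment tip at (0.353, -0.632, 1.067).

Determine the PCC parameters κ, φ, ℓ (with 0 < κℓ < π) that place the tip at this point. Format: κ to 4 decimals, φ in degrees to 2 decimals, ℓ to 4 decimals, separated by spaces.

ρ = √(x²+y²) = √(0.353² + -0.632²) = 0.72390
φ = atan2(y, x) mod 360° = atan2(-0.632, 0.353) = 299.1853°
|p|² = ρ² + z² = 0.72390² + 1.067² = 1.66252
κ = 2ρ / |p|² = 2×0.72390 / 1.66252 = 0.87085
θ = 2·atan2(ρ, z) = 2·atan2(0.72390, 1.067) = 1.19223 rad
ℓ = θ/κ = 1.19223/0.87085 = 1.36904

0.8708 299.19 1.3690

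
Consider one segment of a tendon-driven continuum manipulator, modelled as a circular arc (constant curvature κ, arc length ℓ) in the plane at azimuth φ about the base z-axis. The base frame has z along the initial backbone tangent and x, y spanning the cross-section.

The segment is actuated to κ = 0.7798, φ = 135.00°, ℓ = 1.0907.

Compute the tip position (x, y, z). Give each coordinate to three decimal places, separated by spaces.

-0.309 0.309 0.964

θ = κ·ℓ = 0.7798 × 1.0907 = 0.85053 rad
ρ = (1 − cos θ)/κ = (1 − 0.65959)/0.7798 = 0.43654
z = sin θ / κ = 0.75163/0.7798 = 0.96387
x = ρ cos φ = 0.43654 × cos(135.00°) = -0.30868
y = ρ sin φ = 0.43654 × sin(135.00°) = 0.30868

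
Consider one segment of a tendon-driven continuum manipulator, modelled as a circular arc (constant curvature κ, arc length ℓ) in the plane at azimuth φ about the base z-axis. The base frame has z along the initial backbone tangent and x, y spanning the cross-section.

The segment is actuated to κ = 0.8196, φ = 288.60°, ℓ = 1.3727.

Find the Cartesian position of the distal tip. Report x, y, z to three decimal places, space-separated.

θ = κ·ℓ = 0.8196 × 1.3727 = 1.12506 rad
ρ = (1 − cos θ)/κ = (1 − 0.43112)/0.8196 = 0.69410
z = sin θ / κ = 0.90230/0.8196 = 1.10090
x = ρ cos φ = 0.69410 × cos(288.60°) = 0.22139
y = ρ sin φ = 0.69410 × sin(288.60°) = -0.65784

0.221 -0.658 1.101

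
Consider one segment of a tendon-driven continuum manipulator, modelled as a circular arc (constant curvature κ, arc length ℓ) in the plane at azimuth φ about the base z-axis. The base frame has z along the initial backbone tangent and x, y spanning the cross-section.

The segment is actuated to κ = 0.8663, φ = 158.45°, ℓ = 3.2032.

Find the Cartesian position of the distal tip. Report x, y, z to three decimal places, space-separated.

θ = κ·ℓ = 0.8663 × 3.2032 = 2.77493 rad
ρ = (1 − cos θ)/κ = (1 − -0.93353)/0.8663 = 2.23194
z = sin θ / κ = 0.35850/0.8663 = 0.41383
x = ρ cos φ = 2.23194 × cos(158.45°) = -2.07592
y = ρ sin φ = 2.23194 × sin(158.45°) = 0.81982

-2.076 0.820 0.414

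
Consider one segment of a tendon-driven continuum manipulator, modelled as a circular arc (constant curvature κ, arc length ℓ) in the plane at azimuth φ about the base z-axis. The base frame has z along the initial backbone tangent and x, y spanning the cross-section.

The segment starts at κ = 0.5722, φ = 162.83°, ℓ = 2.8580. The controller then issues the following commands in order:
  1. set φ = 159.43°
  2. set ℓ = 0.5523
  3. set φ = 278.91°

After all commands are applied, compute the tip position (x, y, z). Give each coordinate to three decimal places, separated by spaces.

0.013 -0.086 0.543

initial: κ=0.5722, φ=162.83°, ℓ=2.8580
cmd 1: set φ=159.43° → (κ,φ,ℓ)=(0.5722,159.43°,2.8580) → tip=(-1.7418,0.6536,1.7440)
cmd 2: set ℓ=0.5523 → (κ,φ,ℓ)=(0.5722,159.43°,0.5523) → tip=(-0.0810,0.0304,0.5432)
cmd 3: set φ=278.91° → (κ,φ,ℓ)=(0.5722,278.91°,0.5523) → tip=(0.0134,-0.0855,0.5432)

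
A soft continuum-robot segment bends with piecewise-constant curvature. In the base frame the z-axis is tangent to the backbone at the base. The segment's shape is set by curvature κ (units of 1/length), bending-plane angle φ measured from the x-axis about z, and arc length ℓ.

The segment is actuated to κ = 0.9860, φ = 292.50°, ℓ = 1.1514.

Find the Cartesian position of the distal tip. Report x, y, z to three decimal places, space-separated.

θ = κ·ℓ = 0.9860 × 1.1514 = 1.13528 rad
ρ = (1 − cos θ)/κ = (1 − 0.42188)/0.9860 = 0.58633
z = sin θ / κ = 0.90665/0.9860 = 0.91953
x = ρ cos φ = 0.58633 × cos(292.50°) = 0.22438
y = ρ sin φ = 0.58633 × sin(292.50°) = -0.54170

0.224 -0.542 0.920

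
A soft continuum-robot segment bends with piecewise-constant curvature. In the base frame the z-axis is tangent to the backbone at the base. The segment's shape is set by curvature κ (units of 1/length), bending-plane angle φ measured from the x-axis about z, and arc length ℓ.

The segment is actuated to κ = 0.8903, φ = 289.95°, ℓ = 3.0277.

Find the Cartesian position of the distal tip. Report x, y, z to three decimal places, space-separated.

0.729 -2.008 0.485

θ = κ·ℓ = 0.8903 × 3.0277 = 2.69556 rad
ρ = (1 − cos θ)/κ = (1 − -0.90217)/0.8903 = 2.13655
z = sin θ / κ = 0.43139/0.8903 = 0.48454
x = ρ cos φ = 2.13655 × cos(289.95°) = 0.72899
y = ρ sin φ = 2.13655 × sin(289.95°) = -2.00833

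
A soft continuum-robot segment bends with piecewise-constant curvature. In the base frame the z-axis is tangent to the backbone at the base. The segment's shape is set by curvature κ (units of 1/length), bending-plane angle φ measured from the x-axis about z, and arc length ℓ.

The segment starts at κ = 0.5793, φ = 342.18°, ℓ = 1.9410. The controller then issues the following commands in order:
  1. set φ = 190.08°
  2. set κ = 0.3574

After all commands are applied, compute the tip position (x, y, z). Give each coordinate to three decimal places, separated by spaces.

initial: κ=0.5793, φ=342.18°, ℓ=1.9410
cmd 1: set φ=190.08° → (κ,φ,ℓ)=(0.5793,190.08°,1.9410) → tip=(-0.9659,-0.1717,1.5571)
cmd 2: set κ=0.3574 → (κ,φ,ℓ)=(0.3574,190.08°,1.9410) → tip=(-0.6367,-0.1132,1.7890)

-0.637 -0.113 1.789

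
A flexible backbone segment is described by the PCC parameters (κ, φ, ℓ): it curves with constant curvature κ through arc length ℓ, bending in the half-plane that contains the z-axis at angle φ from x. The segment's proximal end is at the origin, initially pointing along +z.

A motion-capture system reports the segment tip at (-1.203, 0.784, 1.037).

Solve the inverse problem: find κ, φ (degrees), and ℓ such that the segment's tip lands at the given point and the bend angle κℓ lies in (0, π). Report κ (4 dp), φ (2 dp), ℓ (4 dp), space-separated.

0.9154 146.91 2.0654

ρ = √(x²+y²) = √(-1.203² + 0.784²) = 1.43592
φ = atan2(y, x) mod 360° = atan2(0.784, -1.203) = 146.9075°
|p|² = ρ² + z² = 1.43592² + 1.037² = 3.13723
κ = 2ρ / |p|² = 2×1.43592 / 3.13723 = 0.91540
θ = 2·atan2(ρ, z) = 2·atan2(1.43592, 1.037) = 1.89067 rad
ℓ = θ/κ = 1.89067/0.91540 = 2.06539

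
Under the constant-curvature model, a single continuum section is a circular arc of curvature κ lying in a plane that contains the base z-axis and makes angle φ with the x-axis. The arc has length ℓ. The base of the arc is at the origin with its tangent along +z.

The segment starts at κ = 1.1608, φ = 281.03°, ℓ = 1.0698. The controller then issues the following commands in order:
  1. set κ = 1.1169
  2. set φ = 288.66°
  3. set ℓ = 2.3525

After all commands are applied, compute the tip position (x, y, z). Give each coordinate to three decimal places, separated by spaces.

initial: κ=1.1608, φ=281.03°, ℓ=1.0698
cmd 1: set κ=1.1169 → (κ,φ,ℓ)=(1.1169,281.03°,1.0698) → tip=(0.1084,-0.5562,0.8328)
cmd 2: set φ=288.66° → (κ,φ,ℓ)=(1.1169,288.66°,1.0698) → tip=(0.1813,-0.5368,0.8328)
cmd 3: set ℓ=2.3525 → (κ,φ,ℓ)=(1.1169,288.66°,2.3525) → tip=(0.5359,-1.5869,0.4403)

0.536 -1.587 0.440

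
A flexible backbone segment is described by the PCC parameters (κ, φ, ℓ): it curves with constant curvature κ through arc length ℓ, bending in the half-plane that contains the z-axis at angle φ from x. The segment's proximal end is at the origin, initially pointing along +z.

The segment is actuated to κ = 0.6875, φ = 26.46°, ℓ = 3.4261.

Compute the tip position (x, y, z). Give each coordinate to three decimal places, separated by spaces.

θ = κ·ℓ = 0.6875 × 3.4261 = 2.35544 rad
ρ = (1 − cos θ)/κ = (1 − -0.70658)/0.6875 = 2.48229
z = sin θ / κ = 0.70764/0.6875 = 1.02929
x = ρ cos φ = 2.48229 × cos(26.46°) = 2.22226
y = ρ sin φ = 2.48229 × sin(26.46°) = 1.10604

2.222 1.106 1.029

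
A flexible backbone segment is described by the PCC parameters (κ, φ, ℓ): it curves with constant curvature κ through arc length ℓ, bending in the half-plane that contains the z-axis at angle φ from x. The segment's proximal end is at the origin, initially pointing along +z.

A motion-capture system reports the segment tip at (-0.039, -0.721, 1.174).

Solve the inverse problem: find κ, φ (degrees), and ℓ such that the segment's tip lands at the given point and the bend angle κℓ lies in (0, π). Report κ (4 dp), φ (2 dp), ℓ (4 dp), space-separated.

ρ = √(x²+y²) = √(-0.039² + -0.721²) = 0.72205
φ = atan2(y, x) mod 360° = atan2(-0.721, -0.039) = 266.9038°
|p|² = ρ² + z² = 0.72205² + 1.174² = 1.89964
κ = 2ρ / |p|² = 2×0.72205 / 1.89964 = 0.76020
θ = 2·atan2(ρ, z) = 2·atan2(0.72205, 1.174) = 1.10281 rad
ℓ = θ/κ = 1.10281/0.76020 = 1.45068

0.7602 266.90 1.4507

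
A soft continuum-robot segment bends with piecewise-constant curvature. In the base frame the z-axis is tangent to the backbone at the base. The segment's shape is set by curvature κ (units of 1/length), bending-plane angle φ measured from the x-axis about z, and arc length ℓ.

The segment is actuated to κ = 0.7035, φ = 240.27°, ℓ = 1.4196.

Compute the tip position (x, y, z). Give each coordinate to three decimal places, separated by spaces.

θ = κ·ℓ = 0.7035 × 1.4196 = 0.99869 rad
ρ = (1 − cos θ)/κ = (1 − 0.54141)/0.7035 = 0.65188
z = sin θ / κ = 0.84076/0.7035 = 1.19511
x = ρ cos φ = 0.65188 × cos(240.27°) = -0.32327
y = ρ sin φ = 0.65188 × sin(240.27°) = -0.56607

-0.323 -0.566 1.195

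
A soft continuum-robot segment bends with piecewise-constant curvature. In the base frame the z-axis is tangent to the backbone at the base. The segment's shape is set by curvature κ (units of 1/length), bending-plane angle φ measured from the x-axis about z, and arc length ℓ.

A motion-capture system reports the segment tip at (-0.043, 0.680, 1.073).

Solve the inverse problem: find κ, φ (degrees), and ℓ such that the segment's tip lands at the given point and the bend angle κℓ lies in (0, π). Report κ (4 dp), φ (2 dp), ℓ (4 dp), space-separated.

0.8435 93.62 1.3415

ρ = √(x²+y²) = √(-0.043² + 0.680²) = 0.68136
φ = atan2(y, x) mod 360° = atan2(0.680, -0.043) = 93.6183°
|p|² = ρ² + z² = 0.68136² + 1.073² = 1.61558
κ = 2ρ / |p|² = 2×0.68136 / 1.61558 = 0.84349
θ = 2·atan2(ρ, z) = 2·atan2(0.68136, 1.073) = 1.13152 rad
ℓ = θ/κ = 1.13152/0.84349 = 1.34148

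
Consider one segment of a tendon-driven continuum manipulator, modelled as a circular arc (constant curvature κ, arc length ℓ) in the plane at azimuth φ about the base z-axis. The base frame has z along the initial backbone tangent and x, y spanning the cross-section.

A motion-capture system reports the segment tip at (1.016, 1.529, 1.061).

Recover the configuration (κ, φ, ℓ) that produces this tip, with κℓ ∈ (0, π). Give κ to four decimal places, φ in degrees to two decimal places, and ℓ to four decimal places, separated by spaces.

ρ = √(x²+y²) = √(1.016² + 1.529²) = 1.83578
φ = atan2(y, x) mod 360° = atan2(1.529, 1.016) = 56.3965°
|p|² = ρ² + z² = 1.83578² + 1.061² = 4.49582
κ = 2ρ / |p|² = 2×1.83578 / 4.49582 = 0.81666
θ = 2·atan2(ρ, z) = 2·atan2(1.83578, 1.061) = 2.09349 rad
ℓ = θ/κ = 2.09349/0.81666 = 2.56347

0.8167 56.40 2.5635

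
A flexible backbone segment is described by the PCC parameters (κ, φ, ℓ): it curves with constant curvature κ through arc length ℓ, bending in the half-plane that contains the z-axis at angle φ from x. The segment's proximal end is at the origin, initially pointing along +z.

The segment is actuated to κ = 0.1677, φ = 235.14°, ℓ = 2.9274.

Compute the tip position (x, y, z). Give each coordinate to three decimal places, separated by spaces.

θ = κ·ℓ = 0.1677 × 2.9274 = 0.49092 rad
ρ = (1 − cos θ)/κ = (1 − 0.88190)/0.1677 = 0.70425
z = sin θ / κ = 0.47144/0.1677 = 2.81122
x = ρ cos φ = 0.70425 × cos(235.14°) = -0.40253
y = ρ sin φ = 0.70425 × sin(235.14°) = -0.57787

-0.403 -0.578 2.811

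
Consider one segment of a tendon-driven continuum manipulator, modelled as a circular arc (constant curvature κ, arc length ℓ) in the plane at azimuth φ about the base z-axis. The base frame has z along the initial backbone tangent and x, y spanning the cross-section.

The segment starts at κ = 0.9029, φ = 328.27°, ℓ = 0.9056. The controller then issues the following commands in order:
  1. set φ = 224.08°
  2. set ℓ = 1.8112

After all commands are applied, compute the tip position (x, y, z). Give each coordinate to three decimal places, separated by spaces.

-0.847 -0.820 1.105

initial: κ=0.9029, φ=328.27°, ℓ=0.9056
cmd 1: set φ=224.08° → (κ,φ,ℓ)=(0.9029,224.08°,0.9056) → tip=(-0.2515,-0.2435,0.8080)
cmd 2: set ℓ=1.8112 → (κ,φ,ℓ)=(0.9029,224.08°,1.8112) → tip=(-0.8469,-0.8202,1.1052)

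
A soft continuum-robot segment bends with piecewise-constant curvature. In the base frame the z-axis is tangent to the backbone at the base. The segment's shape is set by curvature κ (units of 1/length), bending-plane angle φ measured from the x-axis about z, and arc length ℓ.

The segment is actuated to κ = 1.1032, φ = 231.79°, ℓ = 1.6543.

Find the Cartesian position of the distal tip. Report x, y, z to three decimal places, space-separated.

-0.702 -0.891 0.877

θ = κ·ℓ = 1.1032 × 1.6543 = 1.82502 rad
ρ = (1 − cos θ)/κ = (1 − -0.25150)/1.1032 = 1.13443
z = sin θ / κ = 0.96786/1.1032 = 0.87732
x = ρ cos φ = 1.13443 × cos(231.79°) = -0.70169
y = ρ sin φ = 1.13443 × sin(231.79°) = -0.89137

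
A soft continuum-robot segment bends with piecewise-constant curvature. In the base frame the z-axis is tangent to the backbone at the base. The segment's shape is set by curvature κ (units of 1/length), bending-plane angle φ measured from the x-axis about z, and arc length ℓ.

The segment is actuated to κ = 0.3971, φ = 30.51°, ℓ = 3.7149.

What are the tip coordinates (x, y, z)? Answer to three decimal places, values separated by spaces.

1.962 1.156 2.507

θ = κ·ℓ = 0.3971 × 3.7149 = 1.47519 rad
ρ = (1 − cos θ)/κ = (1 − 0.09546)/0.3971 = 2.27785
z = sin θ / κ = 0.99543/0.3971 = 2.50676
x = ρ cos φ = 2.27785 × cos(30.51°) = 1.96246
y = ρ sin φ = 2.27785 × sin(30.51°) = 1.15644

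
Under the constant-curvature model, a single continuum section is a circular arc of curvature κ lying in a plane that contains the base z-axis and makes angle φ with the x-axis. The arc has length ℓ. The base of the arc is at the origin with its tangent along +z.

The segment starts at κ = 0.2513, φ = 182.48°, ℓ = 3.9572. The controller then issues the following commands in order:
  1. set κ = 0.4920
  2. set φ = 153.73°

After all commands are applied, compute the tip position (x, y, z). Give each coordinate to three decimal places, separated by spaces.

-2.492 1.230 1.890

initial: κ=0.2513, φ=182.48°, ℓ=3.9572
cmd 1: set κ=0.4920 → (κ,φ,ℓ)=(0.4920,182.48°,3.9572) → tip=(-2.7765,-0.1203,1.8904)
cmd 2: set φ=153.73° → (κ,φ,ℓ)=(0.4920,153.73°,3.9572) → tip=(-2.4921,1.2301,1.8904)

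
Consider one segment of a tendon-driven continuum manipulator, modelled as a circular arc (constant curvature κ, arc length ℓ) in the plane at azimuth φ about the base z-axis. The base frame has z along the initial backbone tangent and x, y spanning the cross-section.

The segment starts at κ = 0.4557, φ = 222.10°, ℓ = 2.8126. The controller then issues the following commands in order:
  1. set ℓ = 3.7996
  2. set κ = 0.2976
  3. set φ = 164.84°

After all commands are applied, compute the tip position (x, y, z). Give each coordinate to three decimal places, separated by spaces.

-1.862 0.504 3.040

initial: κ=0.4557, φ=222.10°, ℓ=2.8126
cmd 1: set ℓ=3.7996 → (κ,φ,ℓ)=(0.4557,222.10°,3.7996) → tip=(-1.8887,-1.7066,2.1662)
cmd 2: set κ=0.2976 → (κ,φ,ℓ)=(0.2976,222.10°,3.7996) → tip=(-1.4312,-1.2932,3.0401)
cmd 3: set φ=164.84° → (κ,φ,ℓ)=(0.2976,164.84°,3.7996) → tip=(-1.8617,0.5044,3.0401)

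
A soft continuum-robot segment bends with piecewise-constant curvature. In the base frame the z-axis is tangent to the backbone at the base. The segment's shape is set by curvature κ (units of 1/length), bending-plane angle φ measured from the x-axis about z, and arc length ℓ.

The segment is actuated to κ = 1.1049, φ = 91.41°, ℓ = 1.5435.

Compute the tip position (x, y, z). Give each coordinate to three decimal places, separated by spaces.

-0.025 1.026 0.897

θ = κ·ℓ = 1.1049 × 1.5435 = 1.70541 rad
ρ = (1 − cos θ)/κ = (1 − -0.13421)/1.1049 = 1.02653
z = sin θ / κ = 0.99095/1.1049 = 0.89687
x = ρ cos φ = 1.02653 × cos(91.41°) = -0.02526
y = ρ sin φ = 1.02653 × sin(91.41°) = 1.02622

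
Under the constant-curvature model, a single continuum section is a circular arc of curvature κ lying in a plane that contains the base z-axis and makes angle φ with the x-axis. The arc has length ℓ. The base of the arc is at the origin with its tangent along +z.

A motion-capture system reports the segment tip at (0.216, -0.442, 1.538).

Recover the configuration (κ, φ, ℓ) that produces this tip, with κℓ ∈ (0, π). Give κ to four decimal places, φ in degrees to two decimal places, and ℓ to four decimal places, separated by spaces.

ρ = √(x²+y²) = √(0.216² + -0.442²) = 0.49196
φ = atan2(y, x) mod 360° = atan2(-0.442, 0.216) = 296.0442°
|p|² = ρ² + z² = 0.49196² + 1.538² = 2.60746
κ = 2ρ / |p|² = 2×0.49196 / 2.60746 = 0.37734
θ = 2·atan2(ρ, z) = 2·atan2(0.49196, 1.538) = 0.61916 rad
ℓ = θ/κ = 0.61916/0.37734 = 1.64085

0.3773 296.04 1.6408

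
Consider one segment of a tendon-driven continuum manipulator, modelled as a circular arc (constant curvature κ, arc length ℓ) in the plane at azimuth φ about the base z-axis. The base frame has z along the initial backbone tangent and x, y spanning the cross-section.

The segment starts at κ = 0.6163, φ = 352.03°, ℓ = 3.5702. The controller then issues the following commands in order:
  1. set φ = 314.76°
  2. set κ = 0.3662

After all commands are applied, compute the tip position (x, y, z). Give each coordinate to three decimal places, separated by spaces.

1.422 -1.434 2.637

initial: κ=0.6163, φ=352.03°, ℓ=3.5702
cmd 1: set φ=314.76° → (κ,φ,ℓ)=(0.6163,314.76°,3.5702) → tip=(1.8152,-1.8305,1.3116)
cmd 2: set κ=0.3662 → (κ,φ,ℓ)=(0.3662,314.76°,3.5702) → tip=(1.4222,-1.4342,2.6366)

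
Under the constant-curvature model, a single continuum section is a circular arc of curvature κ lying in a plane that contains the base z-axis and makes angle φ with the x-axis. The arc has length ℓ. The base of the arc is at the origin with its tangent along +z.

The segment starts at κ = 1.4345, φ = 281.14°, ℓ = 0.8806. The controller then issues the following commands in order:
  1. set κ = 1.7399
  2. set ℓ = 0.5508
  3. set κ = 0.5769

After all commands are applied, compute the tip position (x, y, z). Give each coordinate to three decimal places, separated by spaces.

0.017 -0.085 0.542

initial: κ=1.4345, φ=281.14°, ℓ=0.8806
cmd 1: set κ=1.7399 → (κ,φ,ℓ)=(1.7399,281.14°,0.8806) → tip=(0.1068,-0.5421,0.5743)
cmd 2: set ℓ=0.5508 → (κ,φ,ℓ)=(1.7399,281.14°,0.5508) → tip=(0.0472,-0.2397,0.4703)
cmd 3: set κ=0.5769 → (κ,φ,ℓ)=(0.5769,281.14°,0.5508) → tip=(0.0168,-0.0851,0.5416)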